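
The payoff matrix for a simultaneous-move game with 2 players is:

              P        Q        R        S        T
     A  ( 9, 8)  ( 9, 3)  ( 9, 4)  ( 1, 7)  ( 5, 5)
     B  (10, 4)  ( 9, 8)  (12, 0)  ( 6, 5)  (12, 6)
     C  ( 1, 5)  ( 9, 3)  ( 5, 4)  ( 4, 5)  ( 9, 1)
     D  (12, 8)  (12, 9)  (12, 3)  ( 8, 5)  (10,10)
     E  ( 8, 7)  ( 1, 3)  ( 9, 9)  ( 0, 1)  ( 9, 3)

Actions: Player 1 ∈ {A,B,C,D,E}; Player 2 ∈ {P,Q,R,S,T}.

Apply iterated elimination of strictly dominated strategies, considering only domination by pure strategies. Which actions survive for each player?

Survivors P1:{B,D} P2:{Q,T}

P1 drop A (D beats it: P:12>9 Q:12>9 R:12>9 S:8>1 T:10>5)
P1 drop C (D beats it: P:12>1 Q:12>9 R:12>5 S:8>4 T:10>9)
P1 drop E (B beats it: P:10>8 Q:9>1 R:12>9 S:6>0 T:12>9)
P2 drop P (Q beats it: B:8>4 D:9>8)
P2 drop R (Q beats it: B:8>0 D:9>3)
P2 drop S (Q beats it: B:8>5 D:9>5)
P1→{B,D} P2→{Q,T}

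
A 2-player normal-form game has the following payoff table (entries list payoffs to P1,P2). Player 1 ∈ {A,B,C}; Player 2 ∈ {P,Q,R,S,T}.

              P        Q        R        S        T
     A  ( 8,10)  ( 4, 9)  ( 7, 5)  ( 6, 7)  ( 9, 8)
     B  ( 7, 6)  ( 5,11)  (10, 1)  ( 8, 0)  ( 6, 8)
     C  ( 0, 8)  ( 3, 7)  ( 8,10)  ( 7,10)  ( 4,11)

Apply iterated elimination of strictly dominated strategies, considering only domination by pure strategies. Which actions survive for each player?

IESDS → P1:{A,B} P2:{P,Q}

P1 drop C (B beats it: P:7>0 Q:5>3 R:10>8 S:8>7 T:6>4)
P2 drop R (P beats it: A:10>5 B:6>1)
P2 drop S (P beats it: A:10>7 B:6>0)
P2 drop T (Q beats it: A:9>8 B:11>8)
P1→{A,B} P2→{P,Q}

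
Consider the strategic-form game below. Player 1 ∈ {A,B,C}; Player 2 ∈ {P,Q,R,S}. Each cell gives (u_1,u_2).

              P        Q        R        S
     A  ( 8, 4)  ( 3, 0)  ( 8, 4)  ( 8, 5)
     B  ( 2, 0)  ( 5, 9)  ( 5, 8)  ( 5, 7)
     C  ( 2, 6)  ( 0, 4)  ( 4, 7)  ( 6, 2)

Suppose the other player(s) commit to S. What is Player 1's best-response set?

P1 best: {A}

u_1(A vs S) = 8
u_1(B vs S) = 5
u_1(C vs S) = 6
max payoff 8 at {A}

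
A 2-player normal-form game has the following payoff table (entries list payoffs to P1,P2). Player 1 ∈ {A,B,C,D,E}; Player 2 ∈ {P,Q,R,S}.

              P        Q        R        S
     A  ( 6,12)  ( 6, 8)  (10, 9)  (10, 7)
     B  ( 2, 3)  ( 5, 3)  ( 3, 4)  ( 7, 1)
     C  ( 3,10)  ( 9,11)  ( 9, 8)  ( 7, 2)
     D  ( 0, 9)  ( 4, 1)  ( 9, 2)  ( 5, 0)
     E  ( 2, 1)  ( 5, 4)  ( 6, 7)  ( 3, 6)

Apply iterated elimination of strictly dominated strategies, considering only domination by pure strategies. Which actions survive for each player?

Remaining: P1:{A,C} P2:{P,Q}

P1 drop B (A beats it: P:6>2 Q:6>5 R:10>3 S:10>7)
P1 drop D (A beats it: P:6>0 Q:6>4 R:10>9 S:10>5)
P1 drop E (A beats it: P:6>2 Q:6>5 R:10>6 S:10>3)
P2 drop R (P beats it: A:12>9 C:10>8)
P2 drop S (P beats it: A:12>7 C:10>2)
P1→{A,C} P2→{P,Q}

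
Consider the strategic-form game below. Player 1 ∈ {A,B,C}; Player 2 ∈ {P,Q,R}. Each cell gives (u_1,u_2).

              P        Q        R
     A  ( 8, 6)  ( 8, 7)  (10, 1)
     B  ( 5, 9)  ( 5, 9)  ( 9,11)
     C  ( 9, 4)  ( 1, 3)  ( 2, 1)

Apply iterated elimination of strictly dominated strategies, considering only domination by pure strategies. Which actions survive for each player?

P1 drop B (A beats it: P:8>5 Q:8>5 R:10>9)
P2 drop R (P beats it: A:6>1 C:4>1)
P1→{A,C} P2→{P,Q}

Remaining: P1:{A,C} P2:{P,Q}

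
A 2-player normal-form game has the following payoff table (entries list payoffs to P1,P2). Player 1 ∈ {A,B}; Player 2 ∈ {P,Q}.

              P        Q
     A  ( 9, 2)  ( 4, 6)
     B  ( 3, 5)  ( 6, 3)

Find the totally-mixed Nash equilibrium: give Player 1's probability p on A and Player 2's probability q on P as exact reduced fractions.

(p,q) = (1/3, 1/4)

P1 indiff ⇒ q·9+(1-q)·4 = q·3+(1-q)·6 ⇒ q(6) = (1-q)(2) ⇒ q = 1/4
P2 indiff ⇒ p·2+(1-p)·5 = p·6+(1-p)·3 ⇒ p(-4) = (1-p)(-2) ⇒ p = 1/3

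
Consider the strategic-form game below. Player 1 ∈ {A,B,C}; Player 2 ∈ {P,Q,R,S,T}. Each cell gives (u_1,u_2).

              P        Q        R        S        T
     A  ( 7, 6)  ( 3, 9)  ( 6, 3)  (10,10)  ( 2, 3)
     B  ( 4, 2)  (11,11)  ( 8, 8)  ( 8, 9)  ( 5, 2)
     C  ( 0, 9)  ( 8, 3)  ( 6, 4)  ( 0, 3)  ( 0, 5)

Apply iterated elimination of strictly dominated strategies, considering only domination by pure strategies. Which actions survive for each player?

P1 drop C (B beats it: P:4>0 Q:11>8 R:8>6 S:8>0 T:5>0)
P2 drop P (Q beats it: A:9>6 B:11>2)
P2 drop R (Q beats it: A:9>3 B:11>8)
P2 drop T (Q beats it: A:9>3 B:11>2)
P1→{A,B} P2→{Q,S}

Survivors P1:{A,B} P2:{Q,S}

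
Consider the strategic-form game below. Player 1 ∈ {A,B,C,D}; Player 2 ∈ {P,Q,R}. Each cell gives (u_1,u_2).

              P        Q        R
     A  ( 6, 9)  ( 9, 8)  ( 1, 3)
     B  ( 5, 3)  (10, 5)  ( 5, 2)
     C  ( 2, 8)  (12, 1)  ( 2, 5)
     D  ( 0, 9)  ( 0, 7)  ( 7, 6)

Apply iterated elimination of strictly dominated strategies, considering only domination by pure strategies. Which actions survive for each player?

IESDS → P1:{A,B,C} P2:{P,Q}

P2 drop R (P beats it: A:9>3 B:3>2 C:8>5 D:9>6)
P1 drop D (A beats it: P:6>0 Q:9>0)
P1→{A,B,C} P2→{P,Q}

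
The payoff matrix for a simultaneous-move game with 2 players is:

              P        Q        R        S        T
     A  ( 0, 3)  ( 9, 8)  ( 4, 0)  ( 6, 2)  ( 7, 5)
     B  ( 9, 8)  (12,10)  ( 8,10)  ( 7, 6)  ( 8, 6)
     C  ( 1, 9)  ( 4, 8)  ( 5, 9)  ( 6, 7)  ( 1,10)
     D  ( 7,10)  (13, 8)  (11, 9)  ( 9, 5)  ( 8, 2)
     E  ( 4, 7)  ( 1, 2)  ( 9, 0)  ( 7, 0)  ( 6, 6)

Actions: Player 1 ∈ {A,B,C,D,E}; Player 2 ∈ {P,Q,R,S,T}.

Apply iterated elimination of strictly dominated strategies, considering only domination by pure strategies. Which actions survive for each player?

IESDS → P1:{B,D} P2:{P,Q,R}

P1 drop A (B beats it: P:9>0 Q:12>9 R:8>4 S:7>6 T:8>7)
P1 drop C (B beats it: P:9>1 Q:12>4 R:8>5 S:7>6 T:8>1)
P1 drop E (D beats it: P:7>4 Q:13>1 R:11>9 S:9>7 T:8>6)
P2 drop S (P beats it: B:8>6 D:10>5)
P2 drop T (P beats it: B:8>6 D:10>2)
P1→{B,D} P2→{P,Q,R}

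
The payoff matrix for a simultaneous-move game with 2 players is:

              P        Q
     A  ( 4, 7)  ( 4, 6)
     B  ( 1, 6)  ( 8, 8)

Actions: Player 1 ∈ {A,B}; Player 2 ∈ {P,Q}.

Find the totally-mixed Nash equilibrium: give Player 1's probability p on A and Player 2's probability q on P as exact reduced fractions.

P1 mixes 2/3 on A; P2 mixes 4/7 on P

P1 indiff ⇒ q·4+(1-q)·4 = q·1+(1-q)·8 ⇒ q(3) = (1-q)(4) ⇒ q = 4/7
P2 indiff ⇒ p·7+(1-p)·6 = p·6+(1-p)·8 ⇒ p(1) = (1-p)(2) ⇒ p = 2/3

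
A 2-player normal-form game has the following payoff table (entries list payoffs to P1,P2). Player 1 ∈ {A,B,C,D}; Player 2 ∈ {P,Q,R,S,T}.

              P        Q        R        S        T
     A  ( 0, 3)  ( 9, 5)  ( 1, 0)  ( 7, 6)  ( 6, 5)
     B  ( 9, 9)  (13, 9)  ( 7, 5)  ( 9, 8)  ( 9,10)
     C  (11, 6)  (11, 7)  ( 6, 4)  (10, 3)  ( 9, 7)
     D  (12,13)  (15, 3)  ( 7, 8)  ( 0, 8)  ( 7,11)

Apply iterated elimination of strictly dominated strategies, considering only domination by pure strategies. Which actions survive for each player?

Survivors P1:{B,C,D} P2:{P,Q,T}

P1 drop A (B beats it: P:9>0 Q:13>9 R:7>1 S:9>7 T:9>6)
P2 drop R (P beats it: B:9>5 C:6>4 D:13>8)
P2 drop S (P beats it: B:9>8 C:6>3 D:13>8)
P1→{B,C,D} P2→{P,Q,T}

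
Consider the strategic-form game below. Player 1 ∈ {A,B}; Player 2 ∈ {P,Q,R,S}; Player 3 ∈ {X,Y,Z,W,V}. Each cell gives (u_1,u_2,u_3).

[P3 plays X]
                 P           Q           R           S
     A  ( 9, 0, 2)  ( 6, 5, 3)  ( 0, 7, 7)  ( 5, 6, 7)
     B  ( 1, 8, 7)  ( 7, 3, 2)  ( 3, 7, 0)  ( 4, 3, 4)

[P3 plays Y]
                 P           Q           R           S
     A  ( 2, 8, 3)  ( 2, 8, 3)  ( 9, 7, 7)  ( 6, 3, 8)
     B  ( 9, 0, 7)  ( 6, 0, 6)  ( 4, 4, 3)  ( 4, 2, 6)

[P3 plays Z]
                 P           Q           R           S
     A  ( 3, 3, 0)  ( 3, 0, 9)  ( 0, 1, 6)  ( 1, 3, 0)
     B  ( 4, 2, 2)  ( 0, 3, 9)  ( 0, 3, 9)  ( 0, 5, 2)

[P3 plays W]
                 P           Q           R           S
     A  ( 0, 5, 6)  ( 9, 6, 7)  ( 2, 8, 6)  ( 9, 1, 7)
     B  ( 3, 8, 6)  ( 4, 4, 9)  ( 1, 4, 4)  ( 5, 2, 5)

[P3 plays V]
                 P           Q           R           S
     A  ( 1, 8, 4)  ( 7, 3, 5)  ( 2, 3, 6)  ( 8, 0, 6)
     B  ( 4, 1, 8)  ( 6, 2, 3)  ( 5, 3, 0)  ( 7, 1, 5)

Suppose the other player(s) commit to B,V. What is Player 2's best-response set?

u_2(P vs B,V) = 1
u_2(Q vs B,V) = 2
u_2(R vs B,V) = 3
u_2(S vs B,V) = 1
max payoff 3 at {R}

argmax u_2 = {R}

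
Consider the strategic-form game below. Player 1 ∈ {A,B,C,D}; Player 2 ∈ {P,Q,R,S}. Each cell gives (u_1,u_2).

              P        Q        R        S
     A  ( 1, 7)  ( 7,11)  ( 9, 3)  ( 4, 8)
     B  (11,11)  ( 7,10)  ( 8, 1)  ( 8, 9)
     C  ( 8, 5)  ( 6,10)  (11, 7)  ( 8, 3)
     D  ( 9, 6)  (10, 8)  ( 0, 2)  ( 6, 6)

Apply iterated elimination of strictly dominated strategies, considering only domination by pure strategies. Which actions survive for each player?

Remaining: P1:{B,D} P2:{P,Q}

P2 drop R (Q beats it: A:11>3 B:10>1 C:10>7 D:8>2)
P1 drop A (D beats it: P:9>1 Q:10>7 S:6>4)
P2 drop S (Q beats it: B:10>9 C:10>3 D:8>6)
P1 drop C (B beats it: P:11>8 Q:7>6)
P1→{B,D} P2→{P,Q}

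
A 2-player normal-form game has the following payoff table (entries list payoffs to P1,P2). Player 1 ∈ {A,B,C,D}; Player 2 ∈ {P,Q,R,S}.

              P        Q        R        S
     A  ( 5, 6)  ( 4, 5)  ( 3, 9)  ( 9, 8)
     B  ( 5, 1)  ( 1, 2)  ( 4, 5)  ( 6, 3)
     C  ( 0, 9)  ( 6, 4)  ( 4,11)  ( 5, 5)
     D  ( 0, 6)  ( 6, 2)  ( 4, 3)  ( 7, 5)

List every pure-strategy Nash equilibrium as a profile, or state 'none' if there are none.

PSNE = {(B,R), (C,R)}

(A,P): not NE [P2→R gives 9>6]
(A,Q): not NE [P1→D gives 6>4; P2→R gives 9>5]
(A,R): not NE [P1→D gives 4>3]
(A,S): not NE [P2→R gives 9>8]
(B,P): not NE [P2→R gives 5>1]
(B,Q): not NE [P1→D gives 6>1; P2→R gives 5>2]
(B,R): NE
(B,S): not NE [P1→A gives 9>6; P2→R gives 5>3]
(C,P): not NE [P1→B gives 5>0; P2→R gives 11>9]
(C,Q): not NE [P2→R gives 11>4]
(C,R): NE
(C,S): not NE [P1→A gives 9>5; P2→R gives 11>5]
(D,P): not NE [P1→B gives 5>0]
(D,Q): not NE [P2→P gives 6>2]
(D,R): not NE [P2→P gives 6>3]
(D,S): not NE [P1→A gives 9>7; P2→P gives 6>5]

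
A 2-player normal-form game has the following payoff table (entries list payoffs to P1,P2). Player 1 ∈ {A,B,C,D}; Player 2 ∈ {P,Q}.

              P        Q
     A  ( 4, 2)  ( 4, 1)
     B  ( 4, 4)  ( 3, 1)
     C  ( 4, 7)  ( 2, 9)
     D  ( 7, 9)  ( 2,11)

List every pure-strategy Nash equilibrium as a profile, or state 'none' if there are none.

No pure NE.

(A,P): not NE [P1→D gives 7>4]
(A,Q): not NE [P2→P gives 2>1]
(B,P): not NE [P1→D gives 7>4]
(B,Q): not NE [P1→A gives 4>3; P2→P gives 4>1]
(C,P): not NE [P1→D gives 7>4; P2→Q gives 9>7]
(C,Q): not NE [P1→A gives 4>2]
(D,P): not NE [P2→Q gives 11>9]
(D,Q): not NE [P1→A gives 4>2]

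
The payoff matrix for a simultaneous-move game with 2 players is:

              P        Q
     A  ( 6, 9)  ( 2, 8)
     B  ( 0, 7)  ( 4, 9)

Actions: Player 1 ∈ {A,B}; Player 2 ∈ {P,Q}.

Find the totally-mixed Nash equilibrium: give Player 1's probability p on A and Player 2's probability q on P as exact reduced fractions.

P1 indiff ⇒ q·6+(1-q)·2 = q·0+(1-q)·4 ⇒ q(6) = (1-q)(2) ⇒ q = 1/4
P2 indiff ⇒ p·9+(1-p)·7 = p·8+(1-p)·9 ⇒ p(1) = (1-p)(2) ⇒ p = 2/3

p=2/3, q=1/4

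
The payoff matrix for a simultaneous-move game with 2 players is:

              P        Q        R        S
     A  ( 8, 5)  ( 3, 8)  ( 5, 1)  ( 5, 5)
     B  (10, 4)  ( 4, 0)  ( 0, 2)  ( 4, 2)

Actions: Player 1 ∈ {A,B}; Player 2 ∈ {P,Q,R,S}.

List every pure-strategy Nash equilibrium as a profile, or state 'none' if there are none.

(A,P): not NE [P1→B gives 10>8; P2→Q gives 8>5]
(A,Q): not NE [P1→B gives 4>3]
(A,R): not NE [P2→Q gives 8>1]
(A,S): not NE [P2→Q gives 8>5]
(B,P): NE
(B,Q): not NE [P2→P gives 4>0]
(B,R): not NE [P1→A gives 5>0; P2→P gives 4>2]
(B,S): not NE [P1→A gives 5>4; P2→P gives 4>2]

Nash profiles: (B,P)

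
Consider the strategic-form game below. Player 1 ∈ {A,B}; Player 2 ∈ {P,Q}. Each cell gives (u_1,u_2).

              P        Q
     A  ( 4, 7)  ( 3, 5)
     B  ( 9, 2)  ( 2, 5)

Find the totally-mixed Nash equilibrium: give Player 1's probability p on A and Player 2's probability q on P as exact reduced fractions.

P1 indiff ⇒ q·4+(1-q)·3 = q·9+(1-q)·2 ⇒ q(-5) = (1-q)(-1) ⇒ q = 1/6
P2 indiff ⇒ p·7+(1-p)·2 = p·5+(1-p)·5 ⇒ p(2) = (1-p)(3) ⇒ p = 3/5

p=3/5, q=1/6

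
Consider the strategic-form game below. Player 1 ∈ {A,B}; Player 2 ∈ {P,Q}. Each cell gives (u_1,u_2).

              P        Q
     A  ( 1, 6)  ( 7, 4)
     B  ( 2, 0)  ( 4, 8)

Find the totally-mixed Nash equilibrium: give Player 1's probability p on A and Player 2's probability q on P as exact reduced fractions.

P1 indiff ⇒ q·1+(1-q)·7 = q·2+(1-q)·4 ⇒ q(-1) = (1-q)(-3) ⇒ q = 3/4
P2 indiff ⇒ p·6+(1-p)·0 = p·4+(1-p)·8 ⇒ p(2) = (1-p)(8) ⇒ p = 4/5

(p,q) = (4/5, 3/4)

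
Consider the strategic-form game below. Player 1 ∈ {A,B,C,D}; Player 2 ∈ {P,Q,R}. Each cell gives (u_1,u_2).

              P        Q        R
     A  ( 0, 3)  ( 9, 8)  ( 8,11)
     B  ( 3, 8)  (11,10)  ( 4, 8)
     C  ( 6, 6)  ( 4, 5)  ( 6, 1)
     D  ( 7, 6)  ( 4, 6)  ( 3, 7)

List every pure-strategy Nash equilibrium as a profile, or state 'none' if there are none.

PSNE = {(A,R), (B,Q)}

(A,P): not NE [P1→D gives 7>0; P2→R gives 11>3]
(A,Q): not NE [P1→B gives 11>9; P2→R gives 11>8]
(A,R): NE
(B,P): not NE [P1→D gives 7>3; P2→Q gives 10>8]
(B,Q): NE
(B,R): not NE [P1→A gives 8>4; P2→Q gives 10>8]
(C,P): not NE [P1→D gives 7>6]
(C,Q): not NE [P1→B gives 11>4; P2→P gives 6>5]
(C,R): not NE [P1→A gives 8>6; P2→P gives 6>1]
(D,P): not NE [P2→R gives 7>6]
(D,Q): not NE [P1→B gives 11>4; P2→R gives 7>6]
(D,R): not NE [P1→A gives 8>3]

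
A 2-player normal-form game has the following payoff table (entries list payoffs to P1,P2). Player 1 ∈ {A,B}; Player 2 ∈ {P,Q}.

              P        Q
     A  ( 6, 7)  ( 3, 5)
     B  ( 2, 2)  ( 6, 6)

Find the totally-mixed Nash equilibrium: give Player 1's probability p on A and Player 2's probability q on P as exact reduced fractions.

P1 mixes 2/3 on A; P2 mixes 3/7 on P

P1 indiff ⇒ q·6+(1-q)·3 = q·2+(1-q)·6 ⇒ q(4) = (1-q)(3) ⇒ q = 3/7
P2 indiff ⇒ p·7+(1-p)·2 = p·5+(1-p)·6 ⇒ p(2) = (1-p)(4) ⇒ p = 2/3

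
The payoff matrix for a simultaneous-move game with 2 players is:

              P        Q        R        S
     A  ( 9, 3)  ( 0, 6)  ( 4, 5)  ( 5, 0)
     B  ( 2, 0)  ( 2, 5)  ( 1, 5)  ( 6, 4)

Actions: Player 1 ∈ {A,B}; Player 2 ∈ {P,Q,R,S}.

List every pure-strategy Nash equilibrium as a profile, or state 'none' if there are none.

NE set: (B,Q)

(A,P): not NE [P2→Q gives 6>3]
(A,Q): not NE [P1→B gives 2>0]
(A,R): not NE [P2→Q gives 6>5]
(A,S): not NE [P1→B gives 6>5; P2→Q gives 6>0]
(B,P): not NE [P1→A gives 9>2; P2→R gives 5>0]
(B,Q): NE
(B,R): not NE [P1→A gives 4>1]
(B,S): not NE [P2→R gives 5>4]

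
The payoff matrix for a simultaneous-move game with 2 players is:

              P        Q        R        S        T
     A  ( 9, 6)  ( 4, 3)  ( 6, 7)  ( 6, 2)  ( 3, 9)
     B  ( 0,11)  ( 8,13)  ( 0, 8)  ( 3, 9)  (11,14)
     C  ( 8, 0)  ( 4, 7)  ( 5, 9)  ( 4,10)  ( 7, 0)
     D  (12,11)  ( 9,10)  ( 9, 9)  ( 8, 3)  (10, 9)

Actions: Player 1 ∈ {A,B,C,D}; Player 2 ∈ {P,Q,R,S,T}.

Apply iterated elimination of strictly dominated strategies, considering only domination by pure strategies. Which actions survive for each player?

Remaining: P1:{B,D} P2:{P,Q,T}

P1 drop A (D beats it: P:12>9 Q:9>4 R:9>6 S:8>6 T:10>3)
P1 drop C (D beats it: P:12>8 Q:9>4 R:9>5 S:8>4 T:10>7)
P2 drop R (P beats it: B:11>8 D:11>9)
P2 drop S (P beats it: B:11>9 D:11>3)
P1→{B,D} P2→{P,Q,T}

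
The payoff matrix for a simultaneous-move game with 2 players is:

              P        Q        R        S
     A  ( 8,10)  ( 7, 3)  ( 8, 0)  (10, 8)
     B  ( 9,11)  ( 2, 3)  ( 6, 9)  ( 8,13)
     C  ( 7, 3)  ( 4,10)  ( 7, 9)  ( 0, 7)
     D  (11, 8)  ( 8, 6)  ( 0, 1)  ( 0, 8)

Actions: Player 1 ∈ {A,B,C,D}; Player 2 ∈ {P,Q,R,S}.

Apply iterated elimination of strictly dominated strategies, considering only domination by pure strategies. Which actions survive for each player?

Survivors P1:{A,B,D} P2:{P,S}

P1 drop C (A beats it: P:8>7 Q:7>4 R:8>7 S:10>0)
P2 drop Q (P beats it: A:10>3 B:11>3 D:8>6)
P2 drop R (P beats it: A:10>0 B:11>9 D:8>1)
P1→{A,B,D} P2→{P,S}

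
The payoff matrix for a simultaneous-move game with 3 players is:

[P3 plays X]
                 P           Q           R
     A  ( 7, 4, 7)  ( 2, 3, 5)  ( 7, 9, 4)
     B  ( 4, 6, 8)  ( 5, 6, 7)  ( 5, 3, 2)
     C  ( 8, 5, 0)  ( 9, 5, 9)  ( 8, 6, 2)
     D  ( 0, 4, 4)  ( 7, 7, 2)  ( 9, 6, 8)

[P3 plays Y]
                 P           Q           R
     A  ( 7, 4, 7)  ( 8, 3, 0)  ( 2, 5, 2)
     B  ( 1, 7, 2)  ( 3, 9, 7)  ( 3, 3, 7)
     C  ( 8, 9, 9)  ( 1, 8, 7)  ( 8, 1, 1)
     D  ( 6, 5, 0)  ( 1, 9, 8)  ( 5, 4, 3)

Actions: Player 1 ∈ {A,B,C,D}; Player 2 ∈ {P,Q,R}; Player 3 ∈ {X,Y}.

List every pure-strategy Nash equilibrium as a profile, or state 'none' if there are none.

PSNE = {(C,P,Y)}

(A,P,X): not NE [P1→C gives 8>7; P2→R gives 9>4]
(A,P,Y): not NE [P1→C gives 8>7; P2→R gives 5>4]
(A,Q,X): not NE [P1→C gives 9>2; P2→R gives 9>3]
(A,Q,Y): not NE [P2→R gives 5>3; P3→X gives 5>0]
(A,R,X): not NE [P1→D gives 9>7]
(A,R,Y): not NE [P1→C gives 8>2; P3→X gives 4>2]
(B,P,X): not NE [P1→C gives 8>4]
(B,P,Y): not NE [P1→C gives 8>1; P2→Q gives 9>7; P3→X gives 8>2]
(B,Q,X): not NE [P1→C gives 9>5]
(B,Q,Y): not NE [P1→A gives 8>3]
(B,R,X): not NE [P1→D gives 9>5; P2→Q gives 6>3; P3→Y gives 7>2]
(B,R,Y): not NE [P1→C gives 8>3; P2→Q gives 9>3]
(C,P,X): not NE [P2→R gives 6>5; P3→Y gives 9>0]
(C,P,Y): NE
(C,Q,X): not NE [P2→R gives 6>5]
(C,Q,Y): not NE [P1→A gives 8>1; P2→P gives 9>8; P3→X gives 9>7]
(C,R,X): not NE [P1→D gives 9>8]
(C,R,Y): not NE [P2→P gives 9>1; P3→X gives 2>1]
(D,P,X): not NE [P1→C gives 8>0; P2→Q gives 7>4]
(D,P,Y): not NE [P1→C gives 8>6; P2→Q gives 9>5; P3→X gives 4>0]
(D,Q,X): not NE [P1→C gives 9>7; P3→Y gives 8>2]
(D,Q,Y): not NE [P1→A gives 8>1]
(D,R,X): not NE [P2→Q gives 7>6]
(D,R,Y): not NE [P1→C gives 8>5; P2→Q gives 9>4; P3→X gives 8>3]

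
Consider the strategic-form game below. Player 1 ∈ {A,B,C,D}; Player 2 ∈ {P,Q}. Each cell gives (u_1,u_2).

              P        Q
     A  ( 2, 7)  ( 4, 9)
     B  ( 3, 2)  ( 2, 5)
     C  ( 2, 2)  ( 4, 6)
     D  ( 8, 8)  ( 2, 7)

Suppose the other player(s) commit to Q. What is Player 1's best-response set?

u_1(A vs Q) = 4
u_1(B vs Q) = 2
u_1(C vs Q) = 4
u_1(D vs Q) = 2
max payoff 4 at {A,C}

P1 best: {A,C}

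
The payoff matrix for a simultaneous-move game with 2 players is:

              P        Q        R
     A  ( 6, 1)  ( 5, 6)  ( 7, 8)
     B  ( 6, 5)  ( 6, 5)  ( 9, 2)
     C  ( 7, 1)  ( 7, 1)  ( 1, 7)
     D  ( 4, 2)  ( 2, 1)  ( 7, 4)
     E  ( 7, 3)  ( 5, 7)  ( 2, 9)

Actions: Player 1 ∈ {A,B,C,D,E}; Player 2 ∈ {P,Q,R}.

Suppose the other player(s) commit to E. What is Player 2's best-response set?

u_2(P vs E) = 3
u_2(Q vs E) = 7
u_2(R vs E) = 9
max payoff 9 at {R}

argmax u_2 = {R}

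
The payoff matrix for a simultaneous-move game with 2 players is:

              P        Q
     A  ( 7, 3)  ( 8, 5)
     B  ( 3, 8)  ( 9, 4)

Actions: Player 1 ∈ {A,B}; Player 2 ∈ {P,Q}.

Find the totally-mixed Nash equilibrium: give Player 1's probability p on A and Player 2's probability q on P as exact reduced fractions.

(p,q) = (2/3, 1/5)

P1 indiff ⇒ q·7+(1-q)·8 = q·3+(1-q)·9 ⇒ q(4) = (1-q)(1) ⇒ q = 1/5
P2 indiff ⇒ p·3+(1-p)·8 = p·5+(1-p)·4 ⇒ p(-2) = (1-p)(-4) ⇒ p = 2/3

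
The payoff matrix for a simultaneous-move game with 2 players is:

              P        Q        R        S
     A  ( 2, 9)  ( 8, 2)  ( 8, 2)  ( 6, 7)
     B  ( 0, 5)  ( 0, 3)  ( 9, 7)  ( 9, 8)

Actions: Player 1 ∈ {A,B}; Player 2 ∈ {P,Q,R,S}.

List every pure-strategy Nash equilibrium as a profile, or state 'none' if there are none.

(A,P): NE
(A,Q): not NE [P2→P gives 9>2]
(A,R): not NE [P1→B gives 9>8; P2→P gives 9>2]
(A,S): not NE [P1→B gives 9>6; P2→P gives 9>7]
(B,P): not NE [P1→A gives 2>0; P2→S gives 8>5]
(B,Q): not NE [P1→A gives 8>0; P2→S gives 8>3]
(B,R): not NE [P2→S gives 8>7]
(B,S): NE

NE set: (A,P), (B,S)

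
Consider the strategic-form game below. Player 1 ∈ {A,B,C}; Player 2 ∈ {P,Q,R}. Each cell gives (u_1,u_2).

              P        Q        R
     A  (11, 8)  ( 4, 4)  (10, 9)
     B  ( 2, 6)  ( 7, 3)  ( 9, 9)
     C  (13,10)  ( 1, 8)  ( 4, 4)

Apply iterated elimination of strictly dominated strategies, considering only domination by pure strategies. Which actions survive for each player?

IESDS → P1:{A,C} P2:{P,R}

P2 drop Q (P beats it: A:8>4 B:6>3 C:10>8)
P1 drop B (A beats it: P:11>2 R:10>9)
P1→{A,C} P2→{P,R}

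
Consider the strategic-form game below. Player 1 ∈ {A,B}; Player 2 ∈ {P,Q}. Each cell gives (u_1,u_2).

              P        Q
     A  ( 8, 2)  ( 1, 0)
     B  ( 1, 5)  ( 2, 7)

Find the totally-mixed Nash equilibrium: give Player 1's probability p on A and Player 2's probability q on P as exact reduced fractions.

P1 indiff ⇒ q·8+(1-q)·1 = q·1+(1-q)·2 ⇒ q(7) = (1-q)(1) ⇒ q = 1/8
P2 indiff ⇒ p·2+(1-p)·5 = p·0+(1-p)·7 ⇒ p(2) = (1-p)(2) ⇒ p = 1/2

(p,q) = (1/2, 1/8)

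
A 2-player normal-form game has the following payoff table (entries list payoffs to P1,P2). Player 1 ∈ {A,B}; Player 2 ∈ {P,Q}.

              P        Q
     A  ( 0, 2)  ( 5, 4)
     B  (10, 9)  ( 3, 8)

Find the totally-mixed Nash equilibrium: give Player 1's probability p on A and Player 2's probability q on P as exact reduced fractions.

P1 indiff ⇒ q·0+(1-q)·5 = q·10+(1-q)·3 ⇒ q(-10) = (1-q)(-2) ⇒ q = 1/6
P2 indiff ⇒ p·2+(1-p)·9 = p·4+(1-p)·8 ⇒ p(-2) = (1-p)(-1) ⇒ p = 1/3

p=1/3, q=1/6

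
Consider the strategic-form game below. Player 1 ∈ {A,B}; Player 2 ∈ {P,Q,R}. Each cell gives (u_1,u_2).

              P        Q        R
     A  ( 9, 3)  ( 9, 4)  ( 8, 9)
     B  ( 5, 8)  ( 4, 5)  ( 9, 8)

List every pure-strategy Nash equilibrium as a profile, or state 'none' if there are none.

(A,P): not NE [P2→R gives 9>3]
(A,Q): not NE [P2→R gives 9>4]
(A,R): not NE [P1→B gives 9>8]
(B,P): not NE [P1→A gives 9>5]
(B,Q): not NE [P1→A gives 9>4; P2→R gives 8>5]
(B,R): NE

PSNE = {(B,R)}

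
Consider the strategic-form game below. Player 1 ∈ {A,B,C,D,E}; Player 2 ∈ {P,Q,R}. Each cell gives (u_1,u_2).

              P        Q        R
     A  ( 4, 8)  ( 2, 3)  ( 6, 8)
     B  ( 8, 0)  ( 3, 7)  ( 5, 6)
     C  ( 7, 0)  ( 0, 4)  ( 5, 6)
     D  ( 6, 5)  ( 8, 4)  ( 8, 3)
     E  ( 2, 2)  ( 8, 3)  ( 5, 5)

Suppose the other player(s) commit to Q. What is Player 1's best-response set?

u_1(A vs Q) = 2
u_1(B vs Q) = 3
u_1(C vs Q) = 0
u_1(D vs Q) = 8
u_1(E vs Q) = 8
max payoff 8 at {D,E}

argmax u_1 = {D,E}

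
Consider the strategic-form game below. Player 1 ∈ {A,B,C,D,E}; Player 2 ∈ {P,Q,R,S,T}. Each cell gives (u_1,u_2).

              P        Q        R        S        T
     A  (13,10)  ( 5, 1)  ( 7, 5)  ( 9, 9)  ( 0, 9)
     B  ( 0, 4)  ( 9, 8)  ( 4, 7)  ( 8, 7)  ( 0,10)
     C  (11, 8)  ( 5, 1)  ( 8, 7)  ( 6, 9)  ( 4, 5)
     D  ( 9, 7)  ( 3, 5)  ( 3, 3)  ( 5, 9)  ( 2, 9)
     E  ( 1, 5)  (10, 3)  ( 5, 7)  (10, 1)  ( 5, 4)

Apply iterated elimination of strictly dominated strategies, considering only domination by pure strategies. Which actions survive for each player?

P1 drop B (E beats it: P:1>0 Q:10>9 R:5>4 S:10>8 T:5>0)
P1 drop D (C beats it: P:11>9 Q:5>3 R:8>3 S:6>5 T:4>2)
P2 drop Q (P beats it: A:10>1 C:8>1 E:5>3)
P2 drop T (P beats it: A:10>9 C:8>5 E:5>4)
P1→{A,C,E} P2→{P,R,S}

IESDS → P1:{A,C,E} P2:{P,R,S}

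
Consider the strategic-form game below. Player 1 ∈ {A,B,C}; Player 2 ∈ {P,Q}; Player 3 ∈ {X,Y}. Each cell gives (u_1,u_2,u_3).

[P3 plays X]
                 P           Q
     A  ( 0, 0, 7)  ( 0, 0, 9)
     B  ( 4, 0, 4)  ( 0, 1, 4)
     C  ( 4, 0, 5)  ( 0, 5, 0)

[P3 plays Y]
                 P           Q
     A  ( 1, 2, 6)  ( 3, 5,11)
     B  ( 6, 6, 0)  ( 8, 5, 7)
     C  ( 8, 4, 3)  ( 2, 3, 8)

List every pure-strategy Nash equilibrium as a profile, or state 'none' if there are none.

No pure NE.

(A,P,X): not NE [P1→C gives 4>0]
(A,P,Y): not NE [P1→C gives 8>1; P2→Q gives 5>2; P3→X gives 7>6]
(A,Q,X): not NE [P3→Y gives 11>9]
(A,Q,Y): not NE [P1→B gives 8>3]
(B,P,X): not NE [P2→Q gives 1>0]
(B,P,Y): not NE [P1→C gives 8>6; P3→X gives 4>0]
(B,Q,X): not NE [P3→Y gives 7>4]
(B,Q,Y): not NE [P2→P gives 6>5]
(C,P,X): not NE [P2→Q gives 5>0]
(C,P,Y): not NE [P3→X gives 5>3]
(C,Q,X): not NE [P3→Y gives 8>0]
(C,Q,Y): not NE [P1→B gives 8>2; P2→P gives 4>3]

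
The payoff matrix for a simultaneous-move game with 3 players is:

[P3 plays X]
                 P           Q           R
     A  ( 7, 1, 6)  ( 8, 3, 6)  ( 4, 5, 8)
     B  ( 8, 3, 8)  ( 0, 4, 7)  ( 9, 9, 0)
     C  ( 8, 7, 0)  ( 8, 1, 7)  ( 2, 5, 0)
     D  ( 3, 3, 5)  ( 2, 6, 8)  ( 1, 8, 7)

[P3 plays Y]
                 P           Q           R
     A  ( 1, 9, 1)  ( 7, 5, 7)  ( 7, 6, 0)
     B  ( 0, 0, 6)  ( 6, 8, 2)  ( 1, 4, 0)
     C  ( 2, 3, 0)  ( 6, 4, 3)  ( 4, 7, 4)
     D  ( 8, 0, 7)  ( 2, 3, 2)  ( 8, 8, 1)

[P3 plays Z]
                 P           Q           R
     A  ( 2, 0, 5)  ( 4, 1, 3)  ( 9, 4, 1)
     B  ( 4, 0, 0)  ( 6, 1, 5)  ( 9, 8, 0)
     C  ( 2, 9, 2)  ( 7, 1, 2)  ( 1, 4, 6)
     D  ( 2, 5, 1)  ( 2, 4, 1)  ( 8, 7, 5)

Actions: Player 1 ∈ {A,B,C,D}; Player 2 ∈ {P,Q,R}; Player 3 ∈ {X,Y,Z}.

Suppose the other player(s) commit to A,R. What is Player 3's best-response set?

argmax u_3 = {X}

u_3(X vs A,R) = 8
u_3(Y vs A,R) = 0
u_3(Z vs A,R) = 1
max payoff 8 at {X}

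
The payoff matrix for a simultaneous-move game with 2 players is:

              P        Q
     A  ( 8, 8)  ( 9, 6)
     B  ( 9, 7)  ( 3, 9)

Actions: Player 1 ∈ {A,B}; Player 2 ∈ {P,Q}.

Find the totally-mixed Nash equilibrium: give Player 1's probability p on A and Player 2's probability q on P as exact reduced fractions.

P1 indiff ⇒ q·8+(1-q)·9 = q·9+(1-q)·3 ⇒ q(-1) = (1-q)(-6) ⇒ q = 6/7
P2 indiff ⇒ p·8+(1-p)·7 = p·6+(1-p)·9 ⇒ p(2) = (1-p)(2) ⇒ p = 1/2

p=1/2, q=6/7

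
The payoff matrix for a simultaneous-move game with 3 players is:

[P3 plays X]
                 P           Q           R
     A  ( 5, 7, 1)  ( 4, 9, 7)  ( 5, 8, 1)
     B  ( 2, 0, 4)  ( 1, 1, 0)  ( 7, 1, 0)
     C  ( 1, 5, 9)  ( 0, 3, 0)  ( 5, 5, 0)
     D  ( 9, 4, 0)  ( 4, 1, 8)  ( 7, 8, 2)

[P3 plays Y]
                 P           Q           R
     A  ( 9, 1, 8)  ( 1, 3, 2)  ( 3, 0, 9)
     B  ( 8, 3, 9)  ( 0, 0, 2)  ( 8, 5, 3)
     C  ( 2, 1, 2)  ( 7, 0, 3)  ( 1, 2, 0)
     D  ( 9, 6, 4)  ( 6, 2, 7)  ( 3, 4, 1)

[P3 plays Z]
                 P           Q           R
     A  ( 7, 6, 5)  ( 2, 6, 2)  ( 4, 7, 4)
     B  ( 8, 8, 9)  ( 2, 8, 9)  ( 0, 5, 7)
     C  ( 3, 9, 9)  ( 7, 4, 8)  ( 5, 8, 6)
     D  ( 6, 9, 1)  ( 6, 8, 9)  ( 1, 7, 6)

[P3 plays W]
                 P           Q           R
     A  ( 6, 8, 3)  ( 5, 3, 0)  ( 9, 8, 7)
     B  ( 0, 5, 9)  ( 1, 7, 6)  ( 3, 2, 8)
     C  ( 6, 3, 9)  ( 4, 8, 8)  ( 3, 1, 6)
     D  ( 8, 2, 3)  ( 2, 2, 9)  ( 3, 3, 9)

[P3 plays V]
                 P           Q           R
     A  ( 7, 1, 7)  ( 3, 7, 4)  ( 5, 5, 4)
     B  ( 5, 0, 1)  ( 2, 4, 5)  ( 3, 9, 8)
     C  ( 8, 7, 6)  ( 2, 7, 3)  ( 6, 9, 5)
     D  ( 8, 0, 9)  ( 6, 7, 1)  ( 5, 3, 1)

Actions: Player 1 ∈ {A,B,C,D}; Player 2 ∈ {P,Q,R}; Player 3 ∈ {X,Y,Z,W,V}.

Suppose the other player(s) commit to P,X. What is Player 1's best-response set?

u_1(A vs P,X) = 5
u_1(B vs P,X) = 2
u_1(C vs P,X) = 1
u_1(D vs P,X) = 9
max payoff 9 at {D}

P1 best: {D}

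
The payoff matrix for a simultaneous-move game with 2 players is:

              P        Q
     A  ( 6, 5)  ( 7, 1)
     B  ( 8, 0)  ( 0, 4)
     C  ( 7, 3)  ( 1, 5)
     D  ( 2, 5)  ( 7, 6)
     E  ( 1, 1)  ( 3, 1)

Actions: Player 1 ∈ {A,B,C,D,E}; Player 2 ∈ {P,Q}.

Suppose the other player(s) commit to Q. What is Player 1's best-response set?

argmax u_1 = {A,D}

u_1(A vs Q) = 7
u_1(B vs Q) = 0
u_1(C vs Q) = 1
u_1(D vs Q) = 7
u_1(E vs Q) = 3
max payoff 7 at {A,D}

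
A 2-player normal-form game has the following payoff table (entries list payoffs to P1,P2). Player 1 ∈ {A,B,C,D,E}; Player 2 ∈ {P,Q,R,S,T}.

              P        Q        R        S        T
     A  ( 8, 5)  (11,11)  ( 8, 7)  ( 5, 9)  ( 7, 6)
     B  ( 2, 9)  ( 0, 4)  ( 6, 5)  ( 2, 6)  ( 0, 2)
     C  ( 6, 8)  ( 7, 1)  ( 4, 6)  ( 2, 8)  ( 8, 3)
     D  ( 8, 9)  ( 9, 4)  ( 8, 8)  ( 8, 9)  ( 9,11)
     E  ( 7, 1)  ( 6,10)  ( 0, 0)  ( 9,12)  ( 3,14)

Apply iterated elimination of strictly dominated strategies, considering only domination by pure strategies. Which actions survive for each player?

P1 drop B (A beats it: P:8>2 Q:11>0 R:8>6 S:5>2 T:7>0)
P1 drop C (D beats it: P:8>6 Q:9>7 R:8>4 S:8>2 T:9>8)
P2 drop P (T beats it: A:6>5 D:11>9 E:14>1)
P2 drop R (S beats it: A:9>7 D:9>8 E:12>0)
P1→{A,D,E} P2→{Q,S,T}

Remaining: P1:{A,D,E} P2:{Q,S,T}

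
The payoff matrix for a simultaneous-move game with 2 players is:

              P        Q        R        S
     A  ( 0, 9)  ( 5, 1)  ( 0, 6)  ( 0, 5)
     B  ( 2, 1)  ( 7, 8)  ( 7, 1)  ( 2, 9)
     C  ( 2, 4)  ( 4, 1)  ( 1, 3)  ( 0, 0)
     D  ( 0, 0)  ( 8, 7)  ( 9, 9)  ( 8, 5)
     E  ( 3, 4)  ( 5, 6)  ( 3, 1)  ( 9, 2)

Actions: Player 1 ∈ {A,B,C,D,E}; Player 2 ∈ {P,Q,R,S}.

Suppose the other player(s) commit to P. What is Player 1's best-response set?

u_1(A vs P) = 0
u_1(B vs P) = 2
u_1(C vs P) = 2
u_1(D vs P) = 0
u_1(E vs P) = 3
max payoff 3 at {E}

BR_1 = {E}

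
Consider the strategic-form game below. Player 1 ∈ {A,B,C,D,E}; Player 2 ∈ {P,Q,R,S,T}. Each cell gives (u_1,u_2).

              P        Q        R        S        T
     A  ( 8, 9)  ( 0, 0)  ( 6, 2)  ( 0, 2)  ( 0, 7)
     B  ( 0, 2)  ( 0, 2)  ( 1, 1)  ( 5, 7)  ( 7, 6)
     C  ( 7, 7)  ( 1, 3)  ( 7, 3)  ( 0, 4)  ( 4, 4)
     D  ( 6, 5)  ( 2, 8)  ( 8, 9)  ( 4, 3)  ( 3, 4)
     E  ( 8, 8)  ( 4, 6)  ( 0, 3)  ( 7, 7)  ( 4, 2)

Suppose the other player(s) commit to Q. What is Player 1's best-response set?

argmax u_1 = {E}

u_1(A vs Q) = 0
u_1(B vs Q) = 0
u_1(C vs Q) = 1
u_1(D vs Q) = 2
u_1(E vs Q) = 4
max payoff 4 at {E}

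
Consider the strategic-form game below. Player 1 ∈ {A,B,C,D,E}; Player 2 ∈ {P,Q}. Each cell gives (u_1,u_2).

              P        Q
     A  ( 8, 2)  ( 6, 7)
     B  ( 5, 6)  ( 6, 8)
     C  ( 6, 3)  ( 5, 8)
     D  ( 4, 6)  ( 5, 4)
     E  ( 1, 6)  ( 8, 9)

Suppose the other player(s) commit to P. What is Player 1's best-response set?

u_1(A vs P) = 8
u_1(B vs P) = 5
u_1(C vs P) = 6
u_1(D vs P) = 4
u_1(E vs P) = 1
max payoff 8 at {A}

BR_1 = {A}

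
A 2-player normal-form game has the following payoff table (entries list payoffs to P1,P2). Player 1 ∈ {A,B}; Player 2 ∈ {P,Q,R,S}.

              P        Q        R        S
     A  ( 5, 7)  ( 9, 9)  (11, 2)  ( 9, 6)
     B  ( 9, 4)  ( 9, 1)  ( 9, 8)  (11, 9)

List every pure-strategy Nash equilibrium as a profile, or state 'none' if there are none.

Nash profiles: (A,Q), (B,S)

(A,P): not NE [P1→B gives 9>5; P2→Q gives 9>7]
(A,Q): NE
(A,R): not NE [P2→Q gives 9>2]
(A,S): not NE [P1→B gives 11>9; P2→Q gives 9>6]
(B,P): not NE [P2→S gives 9>4]
(B,Q): not NE [P2→S gives 9>1]
(B,R): not NE [P1→A gives 11>9; P2→S gives 9>8]
(B,S): NE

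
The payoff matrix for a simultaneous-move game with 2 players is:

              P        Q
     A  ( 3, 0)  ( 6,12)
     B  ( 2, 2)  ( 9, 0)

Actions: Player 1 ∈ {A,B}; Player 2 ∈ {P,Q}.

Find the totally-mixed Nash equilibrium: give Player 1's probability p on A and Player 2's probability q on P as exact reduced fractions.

P1 indiff ⇒ q·3+(1-q)·6 = q·2+(1-q)·9 ⇒ q(1) = (1-q)(3) ⇒ q = 3/4
P2 indiff ⇒ p·0+(1-p)·2 = p·12+(1-p)·0 ⇒ p(-12) = (1-p)(-2) ⇒ p = 1/7

p=1/7, q=3/4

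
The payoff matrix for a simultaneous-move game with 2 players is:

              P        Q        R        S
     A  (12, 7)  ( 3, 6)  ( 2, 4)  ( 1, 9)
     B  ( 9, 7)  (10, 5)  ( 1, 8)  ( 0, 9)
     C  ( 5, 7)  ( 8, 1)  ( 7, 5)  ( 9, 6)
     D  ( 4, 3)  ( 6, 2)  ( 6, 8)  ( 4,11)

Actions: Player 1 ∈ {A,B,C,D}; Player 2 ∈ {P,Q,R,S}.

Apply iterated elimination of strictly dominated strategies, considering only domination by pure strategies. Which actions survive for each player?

Survivors P1:{A,C} P2:{P,S}

P1 drop D (C beats it: P:5>4 Q:8>6 R:7>6 S:9>4)
P2 drop Q (P beats it: A:7>6 B:7>5 C:7>1)
P1 drop B (A beats it: P:12>9 R:2>1 S:1>0)
P2 drop R (P beats it: A:7>4 C:7>5)
P1→{A,C} P2→{P,S}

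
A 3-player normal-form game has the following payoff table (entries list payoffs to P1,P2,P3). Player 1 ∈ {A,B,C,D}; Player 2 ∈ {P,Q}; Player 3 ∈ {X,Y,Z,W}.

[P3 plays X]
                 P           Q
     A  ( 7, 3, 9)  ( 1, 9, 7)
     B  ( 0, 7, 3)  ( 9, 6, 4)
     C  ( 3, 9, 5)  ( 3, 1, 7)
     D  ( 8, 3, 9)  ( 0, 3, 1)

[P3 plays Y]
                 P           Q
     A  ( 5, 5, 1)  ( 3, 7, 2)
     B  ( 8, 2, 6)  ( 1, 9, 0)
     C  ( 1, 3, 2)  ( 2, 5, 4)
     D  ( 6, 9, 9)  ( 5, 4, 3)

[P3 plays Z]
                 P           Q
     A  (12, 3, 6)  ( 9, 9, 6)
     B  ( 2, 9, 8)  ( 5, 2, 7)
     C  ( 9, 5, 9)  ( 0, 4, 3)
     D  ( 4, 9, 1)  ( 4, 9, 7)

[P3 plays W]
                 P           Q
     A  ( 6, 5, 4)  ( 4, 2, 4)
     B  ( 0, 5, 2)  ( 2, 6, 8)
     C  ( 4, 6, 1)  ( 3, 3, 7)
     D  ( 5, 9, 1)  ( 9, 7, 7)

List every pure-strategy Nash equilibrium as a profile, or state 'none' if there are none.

(A,P,X): not NE [P1→D gives 8>7; P2→Q gives 9>3]
(A,P,Y): not NE [P1→B gives 8>5; P2→Q gives 7>5; P3→X gives 9>1]
(A,P,Z): not NE [P2→Q gives 9>3; P3→X gives 9>6]
(A,P,W): not NE [P3→X gives 9>4]
(A,Q,X): not NE [P1→B gives 9>1]
(A,Q,Y): not NE [P1→D gives 5>3; P3→X gives 7>2]
(A,Q,Z): not NE [P3→X gives 7>6]
(A,Q,W): not NE [P1→D gives 9>4; P2→P gives 5>2; P3→X gives 7>4]
(B,P,X): not NE [P1→D gives 8>0; P3→Z gives 8>3]
(B,P,Y): not NE [P2→Q gives 9>2; P3→Z gives 8>6]
(B,P,Z): not NE [P1→A gives 12>2]
(B,P,W): not NE [P1→A gives 6>0; P2→Q gives 6>5; P3→Z gives 8>2]
(B,Q,X): not NE [P2→P gives 7>6; P3→W gives 8>4]
(B,Q,Y): not NE [P1→D gives 5>1; P3→W gives 8>0]
(B,Q,Z): not NE [P1→A gives 9>5; P2→P gives 9>2; P3→W gives 8>7]
(B,Q,W): not NE [P1→D gives 9>2]
(C,P,X): not NE [P1→D gives 8>3; P3→Z gives 9>5]
(C,P,Y): not NE [P1→B gives 8>1; P2→Q gives 5>3; P3→Z gives 9>2]
(C,P,Z): not NE [P1→A gives 12>9]
(C,P,W): not NE [P1→A gives 6>4; P3→Z gives 9>1]
(C,Q,X): not NE [P1→B gives 9>3; P2→P gives 9>1]
(C,Q,Y): not NE [P1→D gives 5>2; P3→W gives 7>4]
(C,Q,Z): not NE [P1→A gives 9>0; P2→P gives 5>4; P3→W gives 7>3]
(C,Q,W): not NE [P1→D gives 9>3; P2→P gives 6>3]
(D,P,X): NE
(D,P,Y): not NE [P1→B gives 8>6]
(D,P,Z): not NE [P1→A gives 12>4; P3→Y gives 9>1]
(D,P,W): not NE [P1→A gives 6>5; P3→Y gives 9>1]
(D,Q,X): not NE [P1→B gives 9>0; P3→W gives 7>1]
(D,Q,Y): not NE [P2→P gives 9>4; P3→W gives 7>3]
(D,Q,Z): not NE [P1→A gives 9>4]
(D,Q,W): not NE [P2→P gives 9>7]

Nash profiles: (D,P,X)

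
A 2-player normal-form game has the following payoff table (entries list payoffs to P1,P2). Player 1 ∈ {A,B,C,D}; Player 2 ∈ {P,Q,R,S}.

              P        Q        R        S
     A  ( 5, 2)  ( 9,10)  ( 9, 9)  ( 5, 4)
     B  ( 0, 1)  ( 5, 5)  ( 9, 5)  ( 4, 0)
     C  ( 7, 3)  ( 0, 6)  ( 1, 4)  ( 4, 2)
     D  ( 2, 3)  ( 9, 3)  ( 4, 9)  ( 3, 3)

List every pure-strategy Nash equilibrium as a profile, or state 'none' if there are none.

(A,P): not NE [P1→C gives 7>5; P2→Q gives 10>2]
(A,Q): NE
(A,R): not NE [P2→Q gives 10>9]
(A,S): not NE [P2→Q gives 10>4]
(B,P): not NE [P1→C gives 7>0; P2→R gives 5>1]
(B,Q): not NE [P1→D gives 9>5]
(B,R): NE
(B,S): not NE [P1→A gives 5>4; P2→R gives 5>0]
(C,P): not NE [P2→Q gives 6>3]
(C,Q): not NE [P1→D gives 9>0]
(C,R): not NE [P1→B gives 9>1; P2→Q gives 6>4]
(C,S): not NE [P1→A gives 5>4; P2→Q gives 6>2]
(D,P): not NE [P1→C gives 7>2; P2→R gives 9>3]
(D,Q): not NE [P2→R gives 9>3]
(D,R): not NE [P1→B gives 9>4]
(D,S): not NE [P1→A gives 5>3; P2→R gives 9>3]

PSNE = {(A,Q), (B,R)}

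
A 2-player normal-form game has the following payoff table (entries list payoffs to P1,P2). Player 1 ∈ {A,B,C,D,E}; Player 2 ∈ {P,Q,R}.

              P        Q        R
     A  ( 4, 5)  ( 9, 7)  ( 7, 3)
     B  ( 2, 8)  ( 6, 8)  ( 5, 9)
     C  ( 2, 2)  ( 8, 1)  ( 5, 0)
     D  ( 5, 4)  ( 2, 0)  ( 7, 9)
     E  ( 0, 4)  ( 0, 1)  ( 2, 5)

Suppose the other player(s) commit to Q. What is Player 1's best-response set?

argmax u_1 = {A}

u_1(A vs Q) = 9
u_1(B vs Q) = 6
u_1(C vs Q) = 8
u_1(D vs Q) = 2
u_1(E vs Q) = 0
max payoff 9 at {A}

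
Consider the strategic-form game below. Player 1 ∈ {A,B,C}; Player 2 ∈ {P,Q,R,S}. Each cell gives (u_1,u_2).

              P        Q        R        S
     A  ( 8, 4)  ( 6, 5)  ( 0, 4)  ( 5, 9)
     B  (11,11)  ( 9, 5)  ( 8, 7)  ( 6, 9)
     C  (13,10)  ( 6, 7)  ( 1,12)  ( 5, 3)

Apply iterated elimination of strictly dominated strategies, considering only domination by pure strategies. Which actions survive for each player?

P1 drop A (B beats it: P:11>8 Q:9>6 R:8>0 S:6>5)
P2 drop Q (P beats it: B:11>5 C:10>7)
P2 drop S (P beats it: B:11>9 C:10>3)
P1→{B,C} P2→{P,R}

IESDS → P1:{B,C} P2:{P,R}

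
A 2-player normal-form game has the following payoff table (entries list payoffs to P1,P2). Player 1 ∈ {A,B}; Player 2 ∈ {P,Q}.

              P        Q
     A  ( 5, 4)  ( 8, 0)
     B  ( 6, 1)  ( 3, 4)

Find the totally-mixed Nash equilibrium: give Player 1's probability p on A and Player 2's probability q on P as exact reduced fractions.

P1 indiff ⇒ q·5+(1-q)·8 = q·6+(1-q)·3 ⇒ q(-1) = (1-q)(-5) ⇒ q = 5/6
P2 indiff ⇒ p·4+(1-p)·1 = p·0+(1-p)·4 ⇒ p(4) = (1-p)(3) ⇒ p = 3/7

(p,q) = (3/7, 5/6)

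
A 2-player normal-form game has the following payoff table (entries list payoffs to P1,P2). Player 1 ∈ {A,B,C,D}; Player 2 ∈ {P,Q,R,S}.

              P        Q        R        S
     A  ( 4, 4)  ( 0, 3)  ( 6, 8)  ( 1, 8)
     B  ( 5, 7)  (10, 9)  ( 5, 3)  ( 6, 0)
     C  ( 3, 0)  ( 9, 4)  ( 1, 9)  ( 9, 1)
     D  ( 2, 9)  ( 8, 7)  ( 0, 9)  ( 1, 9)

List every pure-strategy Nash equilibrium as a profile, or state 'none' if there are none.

(A,P): not NE [P1→B gives 5>4; P2→S gives 8>4]
(A,Q): not NE [P1→B gives 10>0; P2→S gives 8>3]
(A,R): NE
(A,S): not NE [P1→C gives 9>1]
(B,P): not NE [P2→Q gives 9>7]
(B,Q): NE
(B,R): not NE [P1→A gives 6>5; P2→Q gives 9>3]
(B,S): not NE [P1→C gives 9>6; P2→Q gives 9>0]
(C,P): not NE [P1→B gives 5>3; P2→R gives 9>0]
(C,Q): not NE [P1→B gives 10>9; P2→R gives 9>4]
(C,R): not NE [P1→A gives 6>1]
(C,S): not NE [P2→R gives 9>1]
(D,P): not NE [P1→B gives 5>2]
(D,Q): not NE [P1→B gives 10>8; P2→S gives 9>7]
(D,R): not NE [P1→A gives 6>0]
(D,S): not NE [P1→C gives 9>1]

PSNE = {(A,R), (B,Q)}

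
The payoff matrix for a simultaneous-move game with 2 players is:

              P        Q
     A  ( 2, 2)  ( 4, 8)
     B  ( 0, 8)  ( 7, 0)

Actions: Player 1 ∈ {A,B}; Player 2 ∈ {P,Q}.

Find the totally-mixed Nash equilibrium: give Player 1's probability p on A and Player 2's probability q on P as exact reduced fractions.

P1 mixes 4/7 on A; P2 mixes 3/5 on P

P1 indiff ⇒ q·2+(1-q)·4 = q·0+(1-q)·7 ⇒ q(2) = (1-q)(3) ⇒ q = 3/5
P2 indiff ⇒ p·2+(1-p)·8 = p·8+(1-p)·0 ⇒ p(-6) = (1-p)(-8) ⇒ p = 4/7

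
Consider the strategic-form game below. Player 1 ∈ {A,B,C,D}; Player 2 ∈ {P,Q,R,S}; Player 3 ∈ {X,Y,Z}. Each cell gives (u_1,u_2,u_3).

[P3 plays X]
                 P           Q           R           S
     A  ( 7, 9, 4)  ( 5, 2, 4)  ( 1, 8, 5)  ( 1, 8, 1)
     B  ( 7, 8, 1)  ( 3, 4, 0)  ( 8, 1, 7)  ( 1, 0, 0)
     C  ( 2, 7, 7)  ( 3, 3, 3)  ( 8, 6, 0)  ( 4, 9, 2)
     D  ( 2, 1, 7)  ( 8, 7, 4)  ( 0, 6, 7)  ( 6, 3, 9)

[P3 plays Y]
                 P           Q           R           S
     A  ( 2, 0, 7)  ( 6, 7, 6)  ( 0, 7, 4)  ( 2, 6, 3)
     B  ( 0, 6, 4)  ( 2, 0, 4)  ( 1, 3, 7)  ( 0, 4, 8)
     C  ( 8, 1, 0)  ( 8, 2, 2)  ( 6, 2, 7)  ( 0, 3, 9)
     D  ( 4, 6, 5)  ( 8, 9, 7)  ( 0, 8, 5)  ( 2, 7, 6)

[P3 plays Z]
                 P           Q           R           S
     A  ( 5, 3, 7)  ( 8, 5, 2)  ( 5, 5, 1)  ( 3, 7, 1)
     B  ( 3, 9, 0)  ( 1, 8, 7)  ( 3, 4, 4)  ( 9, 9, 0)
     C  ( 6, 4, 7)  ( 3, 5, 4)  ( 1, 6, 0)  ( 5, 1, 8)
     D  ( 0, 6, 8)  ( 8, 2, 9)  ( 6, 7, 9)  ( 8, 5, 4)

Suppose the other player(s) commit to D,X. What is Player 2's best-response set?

BR_2 = {Q}

u_2(P vs D,X) = 1
u_2(Q vs D,X) = 7
u_2(R vs D,X) = 6
u_2(S vs D,X) = 3
max payoff 7 at {Q}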